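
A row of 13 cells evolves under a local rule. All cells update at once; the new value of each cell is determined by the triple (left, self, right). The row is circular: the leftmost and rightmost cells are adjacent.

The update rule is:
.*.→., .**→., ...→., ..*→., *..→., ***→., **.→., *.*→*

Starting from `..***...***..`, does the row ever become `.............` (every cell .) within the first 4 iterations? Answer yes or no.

.............
all cells are . at iteration 1

yes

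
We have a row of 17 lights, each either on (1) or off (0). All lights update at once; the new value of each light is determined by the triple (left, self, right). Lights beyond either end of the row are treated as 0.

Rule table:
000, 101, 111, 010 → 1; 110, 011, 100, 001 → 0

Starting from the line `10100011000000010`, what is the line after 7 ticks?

11101000011111010
01011011001110110
01100100000101000
00000101110111011
11110110101010100
01101001111111101
00011000111111011

00011000111111011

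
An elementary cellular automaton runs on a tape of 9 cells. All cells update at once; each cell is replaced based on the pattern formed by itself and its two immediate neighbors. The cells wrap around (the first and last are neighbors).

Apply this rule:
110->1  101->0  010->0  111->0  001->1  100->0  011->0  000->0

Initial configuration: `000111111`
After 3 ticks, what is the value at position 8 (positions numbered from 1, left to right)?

0

tick 1: 001000001
tick 2: 010000010
tick 3: 100000100
position 8 holds 0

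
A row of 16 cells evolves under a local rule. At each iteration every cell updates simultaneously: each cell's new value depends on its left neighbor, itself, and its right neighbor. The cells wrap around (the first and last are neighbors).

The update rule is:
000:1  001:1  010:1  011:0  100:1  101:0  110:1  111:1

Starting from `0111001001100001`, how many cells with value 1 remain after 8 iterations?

13

iteration 1: 0011111110111111
iteration 2: 1101111110011111
iteration 3: 1100111111101111
iteration 4: 1111011111100111
iteration 5: 1111001111111011
iteration 6: 1111110111111001
iteration 7: 1111110011111110
iteration 8: 0111111101111110
count of 1: 13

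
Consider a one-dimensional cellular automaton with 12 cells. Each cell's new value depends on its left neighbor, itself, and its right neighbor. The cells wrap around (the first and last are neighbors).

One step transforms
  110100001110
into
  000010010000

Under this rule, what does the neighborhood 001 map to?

At position 7 the neighborhood is 001; the next row has 1 there.

1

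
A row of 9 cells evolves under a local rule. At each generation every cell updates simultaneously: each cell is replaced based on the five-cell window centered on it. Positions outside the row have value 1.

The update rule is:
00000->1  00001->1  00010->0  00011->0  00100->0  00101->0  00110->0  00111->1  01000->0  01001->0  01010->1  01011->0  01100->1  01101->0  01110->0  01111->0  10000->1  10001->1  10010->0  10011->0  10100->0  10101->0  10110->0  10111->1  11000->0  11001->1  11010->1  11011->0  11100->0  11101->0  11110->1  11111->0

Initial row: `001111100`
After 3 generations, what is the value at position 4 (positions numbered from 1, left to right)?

1

generation 1: 101001010
generation 2: 010000100
generation 3: 100110000
position 4 holds 1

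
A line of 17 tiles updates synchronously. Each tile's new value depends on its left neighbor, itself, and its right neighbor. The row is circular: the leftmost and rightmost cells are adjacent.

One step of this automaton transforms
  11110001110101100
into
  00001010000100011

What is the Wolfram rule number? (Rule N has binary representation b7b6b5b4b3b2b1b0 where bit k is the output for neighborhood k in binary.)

position 1: 111 → 0  (bit 7 = 0)
position 3: 110 → 0  (bit 6 = 0)
position 10: 101 → 0  (bit 5 = 0)
position 4: 100 → 1  (bit 4 = 1)
position 0: 011 → 0  (bit 3 = 0)
position 11: 010 → 1  (bit 2 = 1)
position 6: 001 → 1  (bit 1 = 1)
position 5: 000 → 0  (bit 0 = 0)
bits b7..b0 = 00010110 = 22

22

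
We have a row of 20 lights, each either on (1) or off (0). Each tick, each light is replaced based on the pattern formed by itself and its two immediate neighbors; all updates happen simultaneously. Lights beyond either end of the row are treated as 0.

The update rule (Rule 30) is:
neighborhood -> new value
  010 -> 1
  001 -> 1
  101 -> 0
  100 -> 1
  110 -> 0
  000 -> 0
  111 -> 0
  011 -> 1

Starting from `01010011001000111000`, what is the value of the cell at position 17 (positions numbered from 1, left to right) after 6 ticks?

tick 1: 11011110111101100100
tick 2: 10010000100001011110
tick 3: 11111001110011010001
tick 4: 10000111001110011011
tick 5: 11001100111001110010
tick 6: 10111011100111001111
position 17 holds 1

1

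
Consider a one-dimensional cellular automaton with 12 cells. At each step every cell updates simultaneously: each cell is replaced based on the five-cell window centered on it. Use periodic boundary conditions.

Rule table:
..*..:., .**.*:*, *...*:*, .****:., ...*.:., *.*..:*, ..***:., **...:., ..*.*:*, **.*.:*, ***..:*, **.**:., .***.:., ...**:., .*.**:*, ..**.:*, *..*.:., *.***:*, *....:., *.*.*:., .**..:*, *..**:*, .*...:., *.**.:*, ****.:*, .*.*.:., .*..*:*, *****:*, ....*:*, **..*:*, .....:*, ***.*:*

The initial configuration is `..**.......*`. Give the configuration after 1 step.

****..****..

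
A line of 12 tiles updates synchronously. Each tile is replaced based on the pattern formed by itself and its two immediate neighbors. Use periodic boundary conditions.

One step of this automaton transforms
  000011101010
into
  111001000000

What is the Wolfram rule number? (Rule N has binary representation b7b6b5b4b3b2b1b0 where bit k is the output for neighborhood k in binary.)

129

position 5: 111 → 1  (bit 7 = 1)
position 6: 110 → 0  (bit 6 = 0)
position 7: 101 → 0  (bit 5 = 0)
position 11: 100 → 0  (bit 4 = 0)
position 4: 011 → 0  (bit 3 = 0)
position 8: 010 → 0  (bit 2 = 0)
position 3: 001 → 0  (bit 1 = 0)
position 0: 000 → 1  (bit 0 = 1)
bits b7..b0 = 10000001 = 129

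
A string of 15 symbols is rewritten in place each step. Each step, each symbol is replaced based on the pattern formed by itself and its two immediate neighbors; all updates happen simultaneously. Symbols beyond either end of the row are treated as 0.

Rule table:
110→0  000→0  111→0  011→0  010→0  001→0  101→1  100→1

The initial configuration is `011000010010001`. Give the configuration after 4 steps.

000000100001001

000100001001000
000010000100100
000001000010010
000000100001001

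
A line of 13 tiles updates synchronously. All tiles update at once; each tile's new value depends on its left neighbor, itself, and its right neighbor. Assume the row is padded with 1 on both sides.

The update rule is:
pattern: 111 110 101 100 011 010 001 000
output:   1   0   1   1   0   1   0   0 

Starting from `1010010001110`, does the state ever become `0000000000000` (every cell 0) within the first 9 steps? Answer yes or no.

no

0111011000101
1010100100110
0111110110001
1011101001000
0101011101100
1111101010010
1111011111011
1110101110101
1101110101110
step 9 is 1101110101110, still not uniform 0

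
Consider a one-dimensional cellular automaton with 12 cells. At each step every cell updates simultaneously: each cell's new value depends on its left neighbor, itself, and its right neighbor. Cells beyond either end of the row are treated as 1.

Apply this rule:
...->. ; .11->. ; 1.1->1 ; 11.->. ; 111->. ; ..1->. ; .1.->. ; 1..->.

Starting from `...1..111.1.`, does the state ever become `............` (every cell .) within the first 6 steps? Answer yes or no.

.........1.1
..........1.
...........1
............
all cells are . at step 4

yes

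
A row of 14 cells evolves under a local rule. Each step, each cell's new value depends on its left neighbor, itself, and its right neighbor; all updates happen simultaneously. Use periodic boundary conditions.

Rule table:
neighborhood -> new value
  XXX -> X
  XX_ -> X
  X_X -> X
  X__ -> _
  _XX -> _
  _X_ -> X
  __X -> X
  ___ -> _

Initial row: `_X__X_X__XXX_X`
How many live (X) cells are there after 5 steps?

step 1: XX_XXXX_X_XXXX
step 2: XXX_XXXXXX_XXX
step 3: XXXX_XXXXXX_XX
step 4: XXXXX_XXXXXX_X
step 5: XXXXXX_XXXXXX_
count of X: 12

12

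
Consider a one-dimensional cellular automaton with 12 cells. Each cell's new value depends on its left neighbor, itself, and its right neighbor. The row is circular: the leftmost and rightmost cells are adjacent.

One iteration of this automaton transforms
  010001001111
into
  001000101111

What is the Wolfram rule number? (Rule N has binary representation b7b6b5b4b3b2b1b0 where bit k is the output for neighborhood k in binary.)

position 9: 111 → 1  (bit 7 = 1)
position 11: 110 → 1  (bit 6 = 1)
position 0: 101 → 0  (bit 5 = 0)
position 2: 100 → 1  (bit 4 = 1)
position 8: 011 → 1  (bit 3 = 1)
position 1: 010 → 0  (bit 2 = 0)
position 4: 001 → 0  (bit 1 = 0)
position 3: 000 → 0  (bit 0 = 0)
bits b7..b0 = 11011000 = 216

216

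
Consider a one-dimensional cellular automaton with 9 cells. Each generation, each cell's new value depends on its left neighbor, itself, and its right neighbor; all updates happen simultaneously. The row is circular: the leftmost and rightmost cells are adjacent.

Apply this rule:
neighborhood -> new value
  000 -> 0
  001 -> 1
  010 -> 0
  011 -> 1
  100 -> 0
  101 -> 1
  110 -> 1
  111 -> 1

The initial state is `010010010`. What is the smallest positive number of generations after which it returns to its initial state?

100100100
001001001
010010010

3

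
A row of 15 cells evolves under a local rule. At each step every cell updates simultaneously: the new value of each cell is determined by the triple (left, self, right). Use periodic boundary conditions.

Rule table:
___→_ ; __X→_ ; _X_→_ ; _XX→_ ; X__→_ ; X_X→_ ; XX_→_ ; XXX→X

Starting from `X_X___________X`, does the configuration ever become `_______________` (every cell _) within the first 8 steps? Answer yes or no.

_______________
all cells are _ at step 1

yes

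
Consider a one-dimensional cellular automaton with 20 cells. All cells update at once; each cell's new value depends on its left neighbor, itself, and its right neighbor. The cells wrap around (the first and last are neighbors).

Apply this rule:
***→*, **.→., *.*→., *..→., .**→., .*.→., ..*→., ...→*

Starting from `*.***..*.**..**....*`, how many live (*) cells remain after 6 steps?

12

...*............**..
**...**********....*
*..*..********..**..
.......******.......
******..****..******
*****....**....*****
count of *: 12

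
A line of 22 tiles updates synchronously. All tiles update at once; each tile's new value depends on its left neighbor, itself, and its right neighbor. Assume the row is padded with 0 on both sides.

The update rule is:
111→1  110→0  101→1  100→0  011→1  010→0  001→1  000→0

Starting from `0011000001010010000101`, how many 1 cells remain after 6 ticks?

0110000010100100001010
1100000101001000010100
1000001010010000101000
0000010100100001010000
0000101001000010100000
0001010010000101000000
count of 1: 5

5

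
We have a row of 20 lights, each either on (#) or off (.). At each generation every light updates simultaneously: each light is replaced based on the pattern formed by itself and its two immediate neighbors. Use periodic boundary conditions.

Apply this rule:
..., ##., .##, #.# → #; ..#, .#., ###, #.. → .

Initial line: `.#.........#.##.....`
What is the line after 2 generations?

.#.#.....#..#.###..#

...#######..###.####
.#.#.....#..#.###..#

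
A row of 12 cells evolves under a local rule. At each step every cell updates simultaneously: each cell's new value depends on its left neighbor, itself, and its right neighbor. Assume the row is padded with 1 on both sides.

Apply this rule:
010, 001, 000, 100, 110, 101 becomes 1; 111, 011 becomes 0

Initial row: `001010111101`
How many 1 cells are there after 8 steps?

111111000110
000001111011
111110001100
000011110111
111100011000
000111101111
111000110000
001111011111
count of 1: 9

9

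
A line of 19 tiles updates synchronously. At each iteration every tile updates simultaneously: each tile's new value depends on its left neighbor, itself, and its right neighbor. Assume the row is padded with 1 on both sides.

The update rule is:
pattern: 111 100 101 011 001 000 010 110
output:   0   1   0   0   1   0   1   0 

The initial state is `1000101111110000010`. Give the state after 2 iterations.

0100010000011101000

iteration 1: 0101100000001000110
iteration 2: 0100010000011101000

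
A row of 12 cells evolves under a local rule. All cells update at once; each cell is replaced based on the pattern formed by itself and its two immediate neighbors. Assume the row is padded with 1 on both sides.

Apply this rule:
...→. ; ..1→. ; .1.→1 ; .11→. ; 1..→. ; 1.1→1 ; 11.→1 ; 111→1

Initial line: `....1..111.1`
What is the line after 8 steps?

....1.......

step 1: ....1...111.
step 2: ....1....111
step 3: ....1.....11
step 4: ....1......1
step 5: ....1.......
step 6: ....1.......  (fixed point — unchanged through step 8)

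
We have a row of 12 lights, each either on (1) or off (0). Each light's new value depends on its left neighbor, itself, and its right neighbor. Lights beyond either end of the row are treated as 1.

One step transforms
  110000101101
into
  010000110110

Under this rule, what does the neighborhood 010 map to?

1

At position 6 the neighborhood is 010; the next row has 1 there.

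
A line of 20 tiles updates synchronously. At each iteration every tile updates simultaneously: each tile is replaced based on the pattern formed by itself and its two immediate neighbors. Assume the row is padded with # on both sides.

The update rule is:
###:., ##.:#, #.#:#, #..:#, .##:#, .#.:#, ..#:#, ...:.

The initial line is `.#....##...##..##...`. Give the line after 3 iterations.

iteration 1: ###..####.########.#
iteration 2: ..####..###......###
iteration 3: ###..####.##....##..

###..####.##....##..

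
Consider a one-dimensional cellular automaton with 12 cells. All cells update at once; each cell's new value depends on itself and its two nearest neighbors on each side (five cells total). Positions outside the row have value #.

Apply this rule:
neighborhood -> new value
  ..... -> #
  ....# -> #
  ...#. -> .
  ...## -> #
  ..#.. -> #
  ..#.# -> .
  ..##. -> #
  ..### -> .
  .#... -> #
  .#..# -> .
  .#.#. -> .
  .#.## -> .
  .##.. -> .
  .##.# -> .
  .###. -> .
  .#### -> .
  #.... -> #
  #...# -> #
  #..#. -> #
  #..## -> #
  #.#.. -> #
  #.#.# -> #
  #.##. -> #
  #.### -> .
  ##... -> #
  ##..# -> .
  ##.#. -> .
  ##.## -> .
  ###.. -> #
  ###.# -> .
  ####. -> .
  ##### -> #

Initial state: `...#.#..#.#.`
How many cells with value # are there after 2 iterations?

5

iteration 1: ##...#.#..#.
iteration 2: .###...#.#..
count of #: 5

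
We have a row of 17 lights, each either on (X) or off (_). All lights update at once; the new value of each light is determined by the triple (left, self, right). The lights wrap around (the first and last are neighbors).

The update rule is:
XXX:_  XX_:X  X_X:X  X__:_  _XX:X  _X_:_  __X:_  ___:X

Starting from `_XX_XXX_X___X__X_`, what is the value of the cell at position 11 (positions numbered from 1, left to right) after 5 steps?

_XXXX_XX__X______
_X__XXXX____XXXXX
X___X__X_XX_X___X
X_X_____XXXX__X_X
XX__XXX_X__X___XX
position 11 holds _

_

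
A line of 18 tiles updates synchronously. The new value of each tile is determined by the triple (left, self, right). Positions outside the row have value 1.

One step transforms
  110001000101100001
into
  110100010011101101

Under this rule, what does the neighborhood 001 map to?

0

At position 4 the neighborhood is 001; the next row has 0 there.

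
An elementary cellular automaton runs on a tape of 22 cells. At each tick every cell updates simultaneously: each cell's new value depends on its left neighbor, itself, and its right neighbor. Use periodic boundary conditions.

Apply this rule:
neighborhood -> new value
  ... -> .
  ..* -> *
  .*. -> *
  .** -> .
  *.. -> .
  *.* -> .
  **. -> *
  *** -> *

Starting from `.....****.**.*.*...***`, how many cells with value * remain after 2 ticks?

....*.***..*.*.*..*.**
...**..**.**.*.*.**..*
count of *: 11

11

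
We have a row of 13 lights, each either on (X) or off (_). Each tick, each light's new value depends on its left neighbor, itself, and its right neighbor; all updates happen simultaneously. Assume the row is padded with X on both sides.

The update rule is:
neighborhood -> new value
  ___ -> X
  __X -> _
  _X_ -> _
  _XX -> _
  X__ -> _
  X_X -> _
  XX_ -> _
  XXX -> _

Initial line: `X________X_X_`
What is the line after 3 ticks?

_XXXXXXX_____

__XXXXXX_____
_________XXX_
_XXXXXXX_____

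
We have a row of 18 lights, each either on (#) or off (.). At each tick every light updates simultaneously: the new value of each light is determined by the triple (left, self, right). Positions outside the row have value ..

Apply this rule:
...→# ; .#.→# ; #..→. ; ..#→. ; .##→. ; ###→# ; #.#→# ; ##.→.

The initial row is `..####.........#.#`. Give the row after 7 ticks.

tick 1: #..##..#######.###
tick 2: #.......#####.#.#.
tick 3: #.#####..###.####.
tick 4: ##.###....#.#.##..
tick 5: ..#.#..##.####...#
tick 6: #.###....#.##..#.#
tick 7: ##.#..##.##....###

##.#..##.##....###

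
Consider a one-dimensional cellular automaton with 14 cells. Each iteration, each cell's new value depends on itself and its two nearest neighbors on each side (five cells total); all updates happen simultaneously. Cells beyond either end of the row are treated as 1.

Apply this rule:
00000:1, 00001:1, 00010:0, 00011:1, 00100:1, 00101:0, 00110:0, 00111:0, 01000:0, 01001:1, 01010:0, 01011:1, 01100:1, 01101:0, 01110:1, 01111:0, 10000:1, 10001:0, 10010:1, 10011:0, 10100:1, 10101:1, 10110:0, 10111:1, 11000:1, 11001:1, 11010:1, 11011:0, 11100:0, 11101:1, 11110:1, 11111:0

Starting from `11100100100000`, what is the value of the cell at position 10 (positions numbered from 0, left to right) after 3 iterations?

01011111101111
11110001101000
00101010011001
position 10 holds 1

1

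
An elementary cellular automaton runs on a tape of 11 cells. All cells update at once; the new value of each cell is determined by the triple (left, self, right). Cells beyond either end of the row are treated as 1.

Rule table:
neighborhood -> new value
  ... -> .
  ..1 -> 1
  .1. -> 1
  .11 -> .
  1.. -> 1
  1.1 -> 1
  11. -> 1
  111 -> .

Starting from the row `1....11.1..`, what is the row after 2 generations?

11..1.11111
.11111.....

.11111.....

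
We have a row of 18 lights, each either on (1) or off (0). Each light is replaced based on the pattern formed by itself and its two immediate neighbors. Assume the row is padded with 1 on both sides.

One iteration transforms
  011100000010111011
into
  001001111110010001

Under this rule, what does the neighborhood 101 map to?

0

At position 0 the neighborhood is 101; the next row has 0 there.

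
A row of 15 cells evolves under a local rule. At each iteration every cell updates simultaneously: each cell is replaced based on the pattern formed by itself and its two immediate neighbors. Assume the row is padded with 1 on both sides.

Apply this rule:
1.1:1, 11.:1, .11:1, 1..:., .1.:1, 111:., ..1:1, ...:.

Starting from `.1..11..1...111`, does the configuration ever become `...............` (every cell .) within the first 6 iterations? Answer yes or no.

no

11.111.11..11..
.111.1111.111.1
11.111..111.111
.111.1.11.111..
11.11111111.1.1
.111......11111
iteration 6 is .111......11111, still not uniform .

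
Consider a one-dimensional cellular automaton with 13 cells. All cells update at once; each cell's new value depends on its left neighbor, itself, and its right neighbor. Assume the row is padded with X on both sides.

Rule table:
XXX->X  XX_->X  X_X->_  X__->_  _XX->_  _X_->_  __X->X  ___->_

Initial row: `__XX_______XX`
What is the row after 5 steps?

_X_X______X_X
_________X___
________X___X
_______X___X_
______X___X__

______X___X__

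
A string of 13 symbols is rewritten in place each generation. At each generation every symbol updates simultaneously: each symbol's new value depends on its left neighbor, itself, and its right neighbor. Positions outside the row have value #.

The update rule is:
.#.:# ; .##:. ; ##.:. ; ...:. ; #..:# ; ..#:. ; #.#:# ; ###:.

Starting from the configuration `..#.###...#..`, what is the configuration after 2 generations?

.#..#..##...#

generation 1: #.##...#..##.
generation 2: .#..#..##...#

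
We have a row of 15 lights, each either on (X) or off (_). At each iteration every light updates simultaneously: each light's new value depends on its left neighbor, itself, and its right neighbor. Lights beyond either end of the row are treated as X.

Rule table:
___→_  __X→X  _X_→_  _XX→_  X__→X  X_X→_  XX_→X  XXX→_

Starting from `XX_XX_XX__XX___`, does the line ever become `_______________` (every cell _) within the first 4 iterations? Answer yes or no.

iteration 1: _X__X__XXX_XX_X
iteration 2: __XX_XX__X__X__
iteration 3: XX_X__XXX_XX_XX
iteration 4: _X__XX__X__X___
iteration 4 is _X__XX__X__X___, still not uniform _

no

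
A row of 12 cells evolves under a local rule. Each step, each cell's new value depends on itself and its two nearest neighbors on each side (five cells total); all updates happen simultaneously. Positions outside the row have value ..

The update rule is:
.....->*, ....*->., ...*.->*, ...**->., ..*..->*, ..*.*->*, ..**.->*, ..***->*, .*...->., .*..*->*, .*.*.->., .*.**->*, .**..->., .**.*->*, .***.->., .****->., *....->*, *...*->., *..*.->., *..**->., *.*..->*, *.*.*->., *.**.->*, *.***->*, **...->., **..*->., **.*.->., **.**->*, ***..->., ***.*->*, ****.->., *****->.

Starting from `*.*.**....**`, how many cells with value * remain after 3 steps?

6

*..**..*..*.
**.*...**.*.
**.*...**.*.
count of *: 6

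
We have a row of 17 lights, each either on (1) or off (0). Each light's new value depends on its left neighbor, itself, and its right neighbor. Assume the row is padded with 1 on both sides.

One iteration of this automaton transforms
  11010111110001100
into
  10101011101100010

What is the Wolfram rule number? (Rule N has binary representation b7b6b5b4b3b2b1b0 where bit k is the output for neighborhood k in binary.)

position 0: 111 → 1  (bit 7 = 1)
position 1: 110 → 0  (bit 6 = 0)
position 2: 101 → 1  (bit 5 = 1)
position 10: 100 → 1  (bit 4 = 1)
position 5: 011 → 0  (bit 3 = 0)
position 3: 010 → 0  (bit 2 = 0)
position 12: 001 → 0  (bit 1 = 0)
position 11: 000 → 1  (bit 0 = 1)
bits b7..b0 = 10110001 = 177

177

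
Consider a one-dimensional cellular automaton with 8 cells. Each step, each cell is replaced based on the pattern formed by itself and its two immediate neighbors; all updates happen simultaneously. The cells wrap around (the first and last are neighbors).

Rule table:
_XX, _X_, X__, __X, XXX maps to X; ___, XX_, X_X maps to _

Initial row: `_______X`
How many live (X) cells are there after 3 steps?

5

step 1: X_____XX
step 2: _X___XXX
step 3: _XX_XXX_
count of X: 5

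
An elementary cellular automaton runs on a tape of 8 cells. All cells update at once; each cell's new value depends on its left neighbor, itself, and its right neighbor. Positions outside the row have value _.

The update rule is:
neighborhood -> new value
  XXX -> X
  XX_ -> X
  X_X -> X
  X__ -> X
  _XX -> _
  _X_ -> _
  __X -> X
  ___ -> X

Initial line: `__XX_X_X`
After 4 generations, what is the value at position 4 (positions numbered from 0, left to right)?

X

XX_XX_X_
_XX_XX_X
X_XX_XX_
_X_XX_XX
position 4 holds X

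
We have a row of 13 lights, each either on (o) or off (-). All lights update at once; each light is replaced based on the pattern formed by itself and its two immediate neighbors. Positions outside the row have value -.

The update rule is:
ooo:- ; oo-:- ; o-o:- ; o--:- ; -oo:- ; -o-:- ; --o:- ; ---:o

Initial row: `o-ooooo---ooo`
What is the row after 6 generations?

ooooooo---ooo

generation 1: --------o----
generation 2: ooooooo---ooo
generation 3: --------o----  (repeats generation 1; period 2)
generation 6: ooooooo---ooo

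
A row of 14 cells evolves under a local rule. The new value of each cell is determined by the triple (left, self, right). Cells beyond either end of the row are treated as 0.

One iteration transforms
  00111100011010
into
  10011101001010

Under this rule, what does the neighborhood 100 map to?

0

At position 6 the neighborhood is 100; the next row has 0 there.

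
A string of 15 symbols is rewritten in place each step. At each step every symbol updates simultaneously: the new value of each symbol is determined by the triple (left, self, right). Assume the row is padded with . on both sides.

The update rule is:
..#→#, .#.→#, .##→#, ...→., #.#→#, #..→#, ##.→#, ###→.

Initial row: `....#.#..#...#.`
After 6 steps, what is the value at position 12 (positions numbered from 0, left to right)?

#

...########.###
..##......###.#
.####....##.###
##..##..#####.#
#########...###
#.......##.##.#
position 12 holds #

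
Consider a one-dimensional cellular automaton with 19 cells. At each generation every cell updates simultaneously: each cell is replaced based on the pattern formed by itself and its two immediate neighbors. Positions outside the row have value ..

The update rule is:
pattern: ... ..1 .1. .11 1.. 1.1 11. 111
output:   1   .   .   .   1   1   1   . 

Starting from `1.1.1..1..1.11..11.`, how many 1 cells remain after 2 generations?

generation 1: .1.1.1..1..1.11..11
generation 2: ..1.1.1..1..1.11..1
count of 1: 8

8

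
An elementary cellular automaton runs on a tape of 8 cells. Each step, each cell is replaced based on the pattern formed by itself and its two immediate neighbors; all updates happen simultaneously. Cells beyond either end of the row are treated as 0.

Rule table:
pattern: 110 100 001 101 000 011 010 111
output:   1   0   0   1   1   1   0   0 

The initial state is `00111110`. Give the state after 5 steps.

10100010
01001000
00000011
11111011
10001111

10001111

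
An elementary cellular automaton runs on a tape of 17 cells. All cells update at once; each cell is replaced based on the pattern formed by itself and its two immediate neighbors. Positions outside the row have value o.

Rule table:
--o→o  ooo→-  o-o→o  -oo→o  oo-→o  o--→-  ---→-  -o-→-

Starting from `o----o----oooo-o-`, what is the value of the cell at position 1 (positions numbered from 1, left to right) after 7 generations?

o---o----oo--oo-o
o--o----ooo-ooooo
o-o----oo-ooo----
oo----ooooo-o---o
-o---oo---oo---oo
o---ooo--ooo--oo-
o--oo-o-oo-o-oooo
position 1 holds o

o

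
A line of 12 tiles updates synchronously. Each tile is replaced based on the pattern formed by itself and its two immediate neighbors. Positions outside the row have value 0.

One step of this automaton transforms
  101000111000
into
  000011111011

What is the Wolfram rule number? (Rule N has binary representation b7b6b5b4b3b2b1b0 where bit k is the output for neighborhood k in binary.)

203

position 7: 111 → 1  (bit 7 = 1)
position 8: 110 → 1  (bit 6 = 1)
position 1: 101 → 0  (bit 5 = 0)
position 3: 100 → 0  (bit 4 = 0)
position 6: 011 → 1  (bit 3 = 1)
position 0: 010 → 0  (bit 2 = 0)
position 5: 001 → 1  (bit 1 = 1)
position 4: 000 → 1  (bit 0 = 1)
bits b7..b0 = 11001011 = 203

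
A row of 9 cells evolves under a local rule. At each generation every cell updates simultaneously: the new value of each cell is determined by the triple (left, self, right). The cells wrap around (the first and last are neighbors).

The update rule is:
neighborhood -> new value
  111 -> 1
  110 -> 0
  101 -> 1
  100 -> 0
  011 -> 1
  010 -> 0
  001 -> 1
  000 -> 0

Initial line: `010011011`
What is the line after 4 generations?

100110110
001101101
011011010
110110100

110110100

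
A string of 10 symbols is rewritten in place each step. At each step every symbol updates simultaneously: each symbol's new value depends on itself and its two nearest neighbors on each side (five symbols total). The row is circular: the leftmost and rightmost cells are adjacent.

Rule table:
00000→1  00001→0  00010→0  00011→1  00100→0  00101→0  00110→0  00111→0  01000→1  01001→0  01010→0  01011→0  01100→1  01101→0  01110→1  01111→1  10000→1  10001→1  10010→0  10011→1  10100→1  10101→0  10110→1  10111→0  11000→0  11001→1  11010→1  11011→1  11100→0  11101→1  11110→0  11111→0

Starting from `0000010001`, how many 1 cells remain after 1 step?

5

step 1: 1110001100
count of 1: 5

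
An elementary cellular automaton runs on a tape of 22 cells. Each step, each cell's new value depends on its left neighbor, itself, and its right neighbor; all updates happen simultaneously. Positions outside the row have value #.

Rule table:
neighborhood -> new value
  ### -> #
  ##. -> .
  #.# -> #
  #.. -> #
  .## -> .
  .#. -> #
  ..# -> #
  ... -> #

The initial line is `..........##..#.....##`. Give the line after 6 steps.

#####.###.##.####.#.#.

step 1: ##########..########.#
step 2: #########.##.######.#.
step 3: ########.#..#.####.###
step 4: #######.######.##.#.##
step 5: ######.#.####.#..###.#
step 6: #####.###.##.####.#.#.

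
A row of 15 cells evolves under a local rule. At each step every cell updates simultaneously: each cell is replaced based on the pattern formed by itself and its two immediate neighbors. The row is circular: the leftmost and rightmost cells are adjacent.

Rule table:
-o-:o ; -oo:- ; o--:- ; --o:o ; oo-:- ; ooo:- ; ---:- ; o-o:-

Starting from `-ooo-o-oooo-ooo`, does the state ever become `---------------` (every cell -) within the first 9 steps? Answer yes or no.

no

step 1: -----o---------
step 2: ----oo---------
step 3: ---o-----------
step 4: --oo-----------
step 5: -o-------------
step 6: oo-------------
step 7: --------------o
step 8: -------------oo
step 9: ------------o--
step 9 is ------------o--, still not uniform -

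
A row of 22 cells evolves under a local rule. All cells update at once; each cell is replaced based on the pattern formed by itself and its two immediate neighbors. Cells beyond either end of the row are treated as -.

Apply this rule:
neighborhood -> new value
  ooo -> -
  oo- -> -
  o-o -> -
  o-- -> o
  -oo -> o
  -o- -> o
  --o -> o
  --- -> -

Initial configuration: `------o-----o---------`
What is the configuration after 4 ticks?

-----ooo---ooo--------
----oo--o-oo--o-------
---oo-ooo-o-oooo------
--oo--o---o-o---o-----

--oo--o---o-o---o-----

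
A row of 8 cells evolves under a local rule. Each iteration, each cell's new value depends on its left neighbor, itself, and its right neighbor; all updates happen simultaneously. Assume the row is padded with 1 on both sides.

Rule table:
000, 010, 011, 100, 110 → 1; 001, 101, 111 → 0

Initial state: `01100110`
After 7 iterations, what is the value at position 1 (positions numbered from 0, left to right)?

01110110
01010110
01010110  (fixed point — unchanged through iteration 7)
position 1 holds 1

1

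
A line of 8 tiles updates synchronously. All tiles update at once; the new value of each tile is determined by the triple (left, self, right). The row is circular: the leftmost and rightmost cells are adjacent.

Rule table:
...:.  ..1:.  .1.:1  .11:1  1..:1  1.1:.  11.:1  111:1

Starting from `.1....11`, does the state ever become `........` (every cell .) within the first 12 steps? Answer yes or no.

.11...11
.111..11
.1111.11
.1111.11  (fixed point — unchanged through step 12)
step 12 is .1111.11, still not uniform .

no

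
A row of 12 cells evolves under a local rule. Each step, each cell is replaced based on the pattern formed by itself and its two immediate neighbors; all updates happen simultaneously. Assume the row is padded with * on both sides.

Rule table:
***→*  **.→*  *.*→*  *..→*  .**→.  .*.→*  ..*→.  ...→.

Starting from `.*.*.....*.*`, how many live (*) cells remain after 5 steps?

*****....**.
******....**
*******....*
********....
*********...
count of *: 9

9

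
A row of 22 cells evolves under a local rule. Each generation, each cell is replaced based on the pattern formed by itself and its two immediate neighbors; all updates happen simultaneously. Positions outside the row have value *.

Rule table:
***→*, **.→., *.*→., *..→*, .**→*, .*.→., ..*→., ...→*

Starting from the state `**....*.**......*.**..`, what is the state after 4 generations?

*.***...*.*****...*.*.
..**.**...****.**.....
*.*..*.**.***..*.****.
...*...*..**.*...***..

...*...*..**.*...***..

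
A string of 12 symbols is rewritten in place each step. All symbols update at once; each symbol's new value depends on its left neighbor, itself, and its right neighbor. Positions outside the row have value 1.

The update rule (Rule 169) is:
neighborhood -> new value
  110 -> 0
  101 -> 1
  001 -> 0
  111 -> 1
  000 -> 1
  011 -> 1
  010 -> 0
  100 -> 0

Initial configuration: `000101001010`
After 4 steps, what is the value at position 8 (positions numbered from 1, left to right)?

0

step 1: 010010000101
step 2: 100000110011
step 3: 001110100011
step 4: 001101001011
position 8 holds 0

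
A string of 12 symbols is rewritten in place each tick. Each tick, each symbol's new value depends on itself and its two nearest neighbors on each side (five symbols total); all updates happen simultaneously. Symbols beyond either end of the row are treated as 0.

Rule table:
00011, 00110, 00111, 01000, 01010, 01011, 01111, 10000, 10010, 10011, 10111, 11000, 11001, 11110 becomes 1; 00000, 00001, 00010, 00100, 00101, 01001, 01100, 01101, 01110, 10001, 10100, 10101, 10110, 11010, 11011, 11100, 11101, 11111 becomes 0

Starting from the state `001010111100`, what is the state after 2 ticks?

000011110000

000101111011
000011110000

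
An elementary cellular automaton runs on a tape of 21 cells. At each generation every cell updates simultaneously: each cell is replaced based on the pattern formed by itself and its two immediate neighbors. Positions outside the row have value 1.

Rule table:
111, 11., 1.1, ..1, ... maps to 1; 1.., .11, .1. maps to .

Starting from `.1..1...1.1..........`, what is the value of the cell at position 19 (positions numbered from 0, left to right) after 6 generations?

1

1..1..11.1..111111111
1.1..1.11..1.11111111
11..1.1.1.1.1.1111111
11.1.1.1.1.1.1.111111
111.1.1.1.1.1.1.11111
1111.1.1.1.1.1.1.1111
position 19 holds 1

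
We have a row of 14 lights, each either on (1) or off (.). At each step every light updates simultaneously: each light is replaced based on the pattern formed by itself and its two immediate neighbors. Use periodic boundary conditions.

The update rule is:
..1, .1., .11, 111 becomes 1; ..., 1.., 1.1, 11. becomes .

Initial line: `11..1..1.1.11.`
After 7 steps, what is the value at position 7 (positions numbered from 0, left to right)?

step 1: 1..11.11.1.1..
step 2: 1.11..1..1.1.1
step 3: ..1..11.11.1.1
step 4: .11.11..1..1.1
step 5: .1..1..11.11.1
step 6: .1.11.11..1..1
step 7: .1.1..1..11.11
position 7 holds .

.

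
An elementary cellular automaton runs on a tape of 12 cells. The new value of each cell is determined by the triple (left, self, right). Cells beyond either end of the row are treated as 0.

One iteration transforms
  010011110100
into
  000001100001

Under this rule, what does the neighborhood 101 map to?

At position 8 the neighborhood is 101; the next row has 0 there.

0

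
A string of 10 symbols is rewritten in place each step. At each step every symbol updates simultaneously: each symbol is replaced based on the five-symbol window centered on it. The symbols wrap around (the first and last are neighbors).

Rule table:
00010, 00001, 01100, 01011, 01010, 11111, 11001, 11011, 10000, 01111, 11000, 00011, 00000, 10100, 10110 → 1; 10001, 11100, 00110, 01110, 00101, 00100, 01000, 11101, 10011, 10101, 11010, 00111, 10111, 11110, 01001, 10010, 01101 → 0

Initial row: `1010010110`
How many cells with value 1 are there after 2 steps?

0110001100
1011010110
count of 1: 6

6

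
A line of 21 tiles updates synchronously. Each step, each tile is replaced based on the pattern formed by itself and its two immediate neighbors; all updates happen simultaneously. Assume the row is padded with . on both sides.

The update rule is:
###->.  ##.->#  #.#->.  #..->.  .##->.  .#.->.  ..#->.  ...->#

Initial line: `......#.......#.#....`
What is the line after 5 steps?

#####...#####.....###
....#.#.....#.###...#
###.....###.....#.#..
..#.###...#.###.....#
#.....#.#.....#.###..

#.....#.#.....#.###..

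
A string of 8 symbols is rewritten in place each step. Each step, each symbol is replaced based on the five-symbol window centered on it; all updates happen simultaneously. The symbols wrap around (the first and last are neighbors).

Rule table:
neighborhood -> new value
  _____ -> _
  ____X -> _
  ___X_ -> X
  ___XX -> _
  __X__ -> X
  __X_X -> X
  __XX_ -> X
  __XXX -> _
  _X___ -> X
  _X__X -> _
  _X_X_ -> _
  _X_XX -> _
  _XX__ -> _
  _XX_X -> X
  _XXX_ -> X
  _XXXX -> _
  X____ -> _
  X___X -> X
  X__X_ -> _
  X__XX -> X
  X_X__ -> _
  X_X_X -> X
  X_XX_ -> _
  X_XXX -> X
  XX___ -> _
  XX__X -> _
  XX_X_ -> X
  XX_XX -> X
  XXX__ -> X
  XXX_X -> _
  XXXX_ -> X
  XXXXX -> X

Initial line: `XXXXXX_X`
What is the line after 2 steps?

XX_X_X_X

_XXXX_XX
XX_X_X_X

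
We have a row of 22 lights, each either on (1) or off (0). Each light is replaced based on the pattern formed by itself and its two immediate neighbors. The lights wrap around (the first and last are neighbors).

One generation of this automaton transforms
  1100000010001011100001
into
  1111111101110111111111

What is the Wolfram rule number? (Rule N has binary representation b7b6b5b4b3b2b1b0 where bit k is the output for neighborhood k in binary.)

251

position 0: 111 → 1  (bit 7 = 1)
position 1: 110 → 1  (bit 6 = 1)
position 13: 101 → 1  (bit 5 = 1)
position 2: 100 → 1  (bit 4 = 1)
position 14: 011 → 1  (bit 3 = 1)
position 8: 010 → 0  (bit 2 = 0)
position 7: 001 → 1  (bit 1 = 1)
position 3: 000 → 1  (bit 0 = 1)
bits b7..b0 = 11111011 = 251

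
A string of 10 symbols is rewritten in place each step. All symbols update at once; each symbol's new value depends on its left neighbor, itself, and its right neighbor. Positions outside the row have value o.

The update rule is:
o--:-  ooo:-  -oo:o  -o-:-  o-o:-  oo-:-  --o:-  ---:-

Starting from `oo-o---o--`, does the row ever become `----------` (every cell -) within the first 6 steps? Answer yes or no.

step 1: ----------
all cells are - at step 1

yes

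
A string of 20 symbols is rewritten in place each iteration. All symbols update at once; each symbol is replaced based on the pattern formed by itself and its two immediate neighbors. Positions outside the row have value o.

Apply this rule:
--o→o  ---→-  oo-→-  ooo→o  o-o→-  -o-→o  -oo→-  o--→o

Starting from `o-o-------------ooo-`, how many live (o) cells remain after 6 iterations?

10

iteration 1: --oo-----------o-o--
iteration 2: oo--o---------oo-ooo
iteration 3: o-oooo-------o----oo
iteration 4: ---oo-o-----ooo--o-o
iteration 5: o-o---oo---o-o-ooo--
iteration 6: --oo-o--o-oo-o--o-oo
count of o: 10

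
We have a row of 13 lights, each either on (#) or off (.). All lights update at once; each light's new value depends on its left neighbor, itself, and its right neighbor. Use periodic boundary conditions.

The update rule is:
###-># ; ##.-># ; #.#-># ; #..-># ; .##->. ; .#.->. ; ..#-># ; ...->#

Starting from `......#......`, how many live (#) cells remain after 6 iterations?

iteration 1: ######.######
iteration 2: #######.#####
iteration 3: ########.####
iteration 4: #########.###
iteration 5: ##########.##
iteration 6: ###########.#
count of #: 12

12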